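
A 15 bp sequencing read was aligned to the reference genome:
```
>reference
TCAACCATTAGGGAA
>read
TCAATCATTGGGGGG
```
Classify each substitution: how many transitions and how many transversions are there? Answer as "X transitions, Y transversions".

4 transitions, 0 transversions

Mismatches (1-based):
position 5: C→T (pyrimidine→pyrimidine, transition)
position 10: A→G (purine→purine, transition)
position 14: A→G (purine→purine, transition)
position 15: A→G (purine→purine, transition)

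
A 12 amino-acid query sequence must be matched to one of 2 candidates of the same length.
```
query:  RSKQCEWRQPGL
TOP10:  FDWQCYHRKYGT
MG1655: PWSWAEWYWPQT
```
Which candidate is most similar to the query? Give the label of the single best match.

TOP10

TOP10 differs at 8 residues; MG1655 differs at 9 residues. The closest is TOP10.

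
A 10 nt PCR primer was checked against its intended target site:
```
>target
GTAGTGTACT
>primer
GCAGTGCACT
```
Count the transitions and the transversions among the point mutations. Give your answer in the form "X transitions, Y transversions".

Transitions (purine↔purine or pyrimidine↔pyrimidine): 2 T→C, 7 T→C.
Transversions (purine↔pyrimidine): none.

2 transitions, 0 transversions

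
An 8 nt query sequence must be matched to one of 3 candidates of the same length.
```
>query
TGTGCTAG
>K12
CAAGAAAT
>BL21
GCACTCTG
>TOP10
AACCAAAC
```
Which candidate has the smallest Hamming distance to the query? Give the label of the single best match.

Hamming distances to query — K12: 6; BL21: 7; TOP10: 7.
Smallest is K12 with 6 mismatches.

K12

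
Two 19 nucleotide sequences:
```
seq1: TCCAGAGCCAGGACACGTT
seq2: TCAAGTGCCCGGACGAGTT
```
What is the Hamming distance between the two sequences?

Comparing position by position, 5 positions differ: 3 (C/A), 6 (A/T), 10 (A/C), 15 (A/G), 16 (C/A).

5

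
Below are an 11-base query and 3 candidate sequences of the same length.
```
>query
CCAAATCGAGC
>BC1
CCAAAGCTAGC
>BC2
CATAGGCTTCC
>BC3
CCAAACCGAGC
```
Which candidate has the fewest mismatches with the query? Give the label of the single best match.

BC1 differs at 2 positions; BC2 differs at 7 positions; BC3 differs at 1 position. The closest is BC3.

BC3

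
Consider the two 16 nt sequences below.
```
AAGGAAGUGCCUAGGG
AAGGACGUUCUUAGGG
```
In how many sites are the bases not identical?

3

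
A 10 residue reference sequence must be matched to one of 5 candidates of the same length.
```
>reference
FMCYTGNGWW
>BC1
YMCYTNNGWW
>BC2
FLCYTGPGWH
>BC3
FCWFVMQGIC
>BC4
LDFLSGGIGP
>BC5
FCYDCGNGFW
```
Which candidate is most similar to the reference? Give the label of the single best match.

Hamming distances to reference — BC1: 2; BC2: 3; BC3: 8; BC4: 9; BC5: 5.
Smallest is BC1 with 2 mismatches.

BC1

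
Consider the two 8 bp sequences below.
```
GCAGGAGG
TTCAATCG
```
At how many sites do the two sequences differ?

7

Mismatches (1-based): site 1: G→T; site 2: C→T; site 3: A→C; site 4: G→A; site 5: G→A; site 6: A→T; site 7: G→C.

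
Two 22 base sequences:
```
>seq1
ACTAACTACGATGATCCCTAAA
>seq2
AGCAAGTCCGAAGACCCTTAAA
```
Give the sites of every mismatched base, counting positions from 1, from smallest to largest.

2, 3, 6, 8, 12, 15, 18

Scanning 1-based: 2: C/G; 3: T/C; 6: C/G; 8: A/C; 12: T/A; 15: T/C; 18: C/T.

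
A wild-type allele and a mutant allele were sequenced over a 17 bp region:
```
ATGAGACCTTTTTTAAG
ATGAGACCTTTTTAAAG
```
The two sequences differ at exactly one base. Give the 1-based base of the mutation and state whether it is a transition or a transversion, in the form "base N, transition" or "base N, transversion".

base 14, transversion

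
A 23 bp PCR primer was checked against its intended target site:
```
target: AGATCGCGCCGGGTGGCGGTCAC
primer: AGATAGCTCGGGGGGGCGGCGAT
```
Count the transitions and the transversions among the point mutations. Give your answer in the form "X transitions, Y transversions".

2 transitions, 5 transversions

Mismatches (1-based):
base 5: C→A (pyrimidine→purine, transversion)
base 8: G→T (purine→pyrimidine, transversion)
base 10: C→G (pyrimidine→purine, transversion)
base 14: T→G (pyrimidine→purine, transversion)
base 20: T→C (pyrimidine→pyrimidine, transition)
base 21: C→G (pyrimidine→purine, transversion)
base 23: C→T (pyrimidine→pyrimidine, transition)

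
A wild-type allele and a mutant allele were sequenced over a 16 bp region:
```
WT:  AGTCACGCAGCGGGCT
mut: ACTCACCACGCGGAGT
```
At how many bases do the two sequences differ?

6

Mismatches (1-based): base 2: G→C; base 7: G→C; base 8: C→A; base 9: A→C; base 14: G→A; base 15: C→G.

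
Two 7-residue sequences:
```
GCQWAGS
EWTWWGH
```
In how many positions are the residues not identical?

5

Comparing position by position, 5 positions differ: 1 (G/E), 2 (C/W), 3 (Q/T), 5 (A/W), 7 (S/H).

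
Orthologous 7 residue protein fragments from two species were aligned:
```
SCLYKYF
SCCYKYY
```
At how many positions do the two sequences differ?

2

Mismatches (1-based): position 3: L→C; position 7: F→Y.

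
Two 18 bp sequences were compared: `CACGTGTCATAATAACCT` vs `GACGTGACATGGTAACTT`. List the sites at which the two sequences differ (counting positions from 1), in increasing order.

Differences at site 1 (C→G), site 7 (T→A), site 11 (A→G), site 12 (A→G), site 17 (C→T).

1, 7, 11, 12, 17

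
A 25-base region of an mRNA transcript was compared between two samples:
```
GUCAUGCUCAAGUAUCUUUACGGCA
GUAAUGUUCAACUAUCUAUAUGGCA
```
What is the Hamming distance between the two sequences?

5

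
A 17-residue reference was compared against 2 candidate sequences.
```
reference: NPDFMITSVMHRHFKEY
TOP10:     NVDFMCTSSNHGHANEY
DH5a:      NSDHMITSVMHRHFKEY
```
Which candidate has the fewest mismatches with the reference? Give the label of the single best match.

TOP10 differs at 7 residues; DH5a differs at 2 residues. The closest is DH5a.

DH5a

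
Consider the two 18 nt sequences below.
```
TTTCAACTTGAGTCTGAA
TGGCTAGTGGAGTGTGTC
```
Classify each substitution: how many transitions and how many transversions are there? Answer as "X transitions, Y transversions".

0 transitions, 8 transversions

Mismatches (1-based):
position 2: T→G (pyrimidine→purine, transversion)
position 3: T→G (pyrimidine→purine, transversion)
position 5: A→T (purine→pyrimidine, transversion)
position 7: C→G (pyrimidine→purine, transversion)
position 9: T→G (pyrimidine→purine, transversion)
position 14: C→G (pyrimidine→purine, transversion)
position 17: A→T (purine→pyrimidine, transversion)
position 18: A→C (purine→pyrimidine, transversion)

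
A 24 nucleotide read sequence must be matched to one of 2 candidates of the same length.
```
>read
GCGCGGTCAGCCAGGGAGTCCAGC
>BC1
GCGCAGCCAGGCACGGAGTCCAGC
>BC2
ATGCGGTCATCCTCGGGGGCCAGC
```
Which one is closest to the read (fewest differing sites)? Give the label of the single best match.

BC1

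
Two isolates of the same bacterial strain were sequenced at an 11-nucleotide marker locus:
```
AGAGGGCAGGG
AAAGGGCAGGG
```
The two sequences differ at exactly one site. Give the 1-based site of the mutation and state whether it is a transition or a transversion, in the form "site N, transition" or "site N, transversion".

site 2, transition

The sequences differ only at site 2: G→A (purine→purine), a transition.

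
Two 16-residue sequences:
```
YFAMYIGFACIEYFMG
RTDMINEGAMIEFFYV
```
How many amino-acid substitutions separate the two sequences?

11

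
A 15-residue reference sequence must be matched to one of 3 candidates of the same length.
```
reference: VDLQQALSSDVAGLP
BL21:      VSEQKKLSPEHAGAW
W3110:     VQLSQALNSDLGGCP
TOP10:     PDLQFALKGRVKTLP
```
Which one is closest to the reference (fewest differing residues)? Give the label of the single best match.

W3110

BL21 differs at 9 residues; W3110 differs at 6 residues; TOP10 differs at 7 residues. The closest is W3110.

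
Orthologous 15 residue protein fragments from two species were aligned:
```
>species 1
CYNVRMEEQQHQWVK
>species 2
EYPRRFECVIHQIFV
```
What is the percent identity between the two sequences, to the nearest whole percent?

Mismatches at positions 1, 3, 4, 6, 8, 9, 10, 13, 14, 15 (1-based): 10 of 15.
Identical positions: 5/15 = 33.33% → 33%.

33%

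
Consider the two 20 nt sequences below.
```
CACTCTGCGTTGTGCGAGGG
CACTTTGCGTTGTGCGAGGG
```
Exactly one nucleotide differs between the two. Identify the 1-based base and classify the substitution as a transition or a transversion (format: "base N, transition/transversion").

The sequences differ only at base 5: C→T (pyrimidine→pyrimidine), a transition.

base 5, transition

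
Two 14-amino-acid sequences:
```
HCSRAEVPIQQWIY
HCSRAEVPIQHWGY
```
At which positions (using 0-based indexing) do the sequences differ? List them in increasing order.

10, 12

Scanning 0-based: 10: Q/H; 12: I/G.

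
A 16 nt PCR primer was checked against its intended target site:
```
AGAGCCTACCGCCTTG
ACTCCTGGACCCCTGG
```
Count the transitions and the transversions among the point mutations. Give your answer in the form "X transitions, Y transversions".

2 transitions, 7 transversions

Transitions (purine↔purine or pyrimidine↔pyrimidine): 6 C→T, 8 A→G.
Transversions (purine↔pyrimidine): 2 G→C, 3 A→T, 4 G→C, 7 T→G, 9 C→A, 11 G→C, 15 T→G.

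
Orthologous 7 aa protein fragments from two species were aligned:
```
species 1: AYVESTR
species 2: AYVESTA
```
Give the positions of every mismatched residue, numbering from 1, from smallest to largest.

Differences at position 7 (R→A).

7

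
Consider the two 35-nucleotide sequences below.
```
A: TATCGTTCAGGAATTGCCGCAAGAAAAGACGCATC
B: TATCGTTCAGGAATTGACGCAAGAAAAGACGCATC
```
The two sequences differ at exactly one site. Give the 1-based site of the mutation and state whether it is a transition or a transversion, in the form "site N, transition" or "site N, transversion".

site 17, transversion

Site 17 changes C→A. C is a pyrimidine and A is a purine, so this is a transversion.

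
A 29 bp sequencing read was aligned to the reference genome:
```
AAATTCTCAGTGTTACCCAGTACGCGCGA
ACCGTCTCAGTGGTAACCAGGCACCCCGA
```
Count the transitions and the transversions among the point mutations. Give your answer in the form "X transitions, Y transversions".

Mismatches (1-based):
position 2: A→C (purine→pyrimidine, transversion)
position 3: A→C (purine→pyrimidine, transversion)
position 4: T→G (pyrimidine→purine, transversion)
position 13: T→G (pyrimidine→purine, transversion)
position 16: C→A (pyrimidine→purine, transversion)
position 21: T→G (pyrimidine→purine, transversion)
position 22: A→C (purine→pyrimidine, transversion)
position 23: C→A (pyrimidine→purine, transversion)
position 24: G→C (purine→pyrimidine, transversion)
position 26: G→C (purine→pyrimidine, transversion)

0 transitions, 10 transversions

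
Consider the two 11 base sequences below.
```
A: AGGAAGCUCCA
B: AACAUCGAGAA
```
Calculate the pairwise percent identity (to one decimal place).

Mismatches at positions 2, 3, 5, 6, 7, 8, 9, 10 (1-based): 8 of 11.
Identical positions: 3/11 = 27.27% → 27.3%.

27.3%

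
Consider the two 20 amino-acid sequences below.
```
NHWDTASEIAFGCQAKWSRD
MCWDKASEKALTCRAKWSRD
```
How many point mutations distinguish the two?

Comparing position by position, 7 positions differ: 1 (N/M), 2 (H/C), 5 (T/K), 9 (I/K), 11 (F/L), 12 (G/T), 14 (Q/R).

7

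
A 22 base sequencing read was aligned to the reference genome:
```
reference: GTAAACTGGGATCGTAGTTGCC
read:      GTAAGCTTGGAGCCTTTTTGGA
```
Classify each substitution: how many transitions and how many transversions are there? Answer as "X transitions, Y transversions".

Transitions (purine↔purine or pyrimidine↔pyrimidine): 5 A→G.
Transversions (purine↔pyrimidine): 8 G→T, 12 T→G, 14 G→C, 16 A→T, 17 G→T, 21 C→G, 22 C→A.

1 transition, 7 transversions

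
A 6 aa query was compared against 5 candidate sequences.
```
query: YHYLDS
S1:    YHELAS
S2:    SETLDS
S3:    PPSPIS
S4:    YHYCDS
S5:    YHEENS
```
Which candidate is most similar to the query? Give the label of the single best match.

Hamming distances to query — S1: 2; S2: 3; S3: 5; S4: 1; S5: 3.
Smallest is S4 with 1 mismatch.

S4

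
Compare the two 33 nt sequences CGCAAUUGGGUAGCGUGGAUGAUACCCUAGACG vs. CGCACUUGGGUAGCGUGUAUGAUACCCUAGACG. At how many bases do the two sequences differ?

2

Mismatches (1-based): base 5: A→C; base 18: G→U.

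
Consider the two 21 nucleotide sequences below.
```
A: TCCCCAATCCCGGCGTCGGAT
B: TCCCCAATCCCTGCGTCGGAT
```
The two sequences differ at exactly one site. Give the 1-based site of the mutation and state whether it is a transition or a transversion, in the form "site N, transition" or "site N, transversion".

Site 12 changes G→T. G is a purine and T is a pyrimidine, so this is a transversion.

site 12, transversion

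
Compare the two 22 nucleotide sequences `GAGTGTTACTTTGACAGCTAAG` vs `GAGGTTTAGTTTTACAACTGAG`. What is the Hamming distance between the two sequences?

Mismatches (1-based): site 4: T→G; site 5: G→T; site 9: C→G; site 13: G→T; site 17: G→A; site 20: A→G.

6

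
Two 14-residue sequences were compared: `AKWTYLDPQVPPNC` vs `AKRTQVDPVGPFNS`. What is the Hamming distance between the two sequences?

The sequences differ at positions 3, 5, 6, 9, 10, 12, 14 (1-based) — 7 in total.

7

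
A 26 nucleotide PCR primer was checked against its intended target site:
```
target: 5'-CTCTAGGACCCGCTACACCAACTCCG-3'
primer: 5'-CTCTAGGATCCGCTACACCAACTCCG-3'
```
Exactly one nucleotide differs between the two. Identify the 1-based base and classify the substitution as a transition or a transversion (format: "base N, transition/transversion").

base 9, transition

The sequences differ only at base 9: C→T (pyrimidine→pyrimidine), a transition.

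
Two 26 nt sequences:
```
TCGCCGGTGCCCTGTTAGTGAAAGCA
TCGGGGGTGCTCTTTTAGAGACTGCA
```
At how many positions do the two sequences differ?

7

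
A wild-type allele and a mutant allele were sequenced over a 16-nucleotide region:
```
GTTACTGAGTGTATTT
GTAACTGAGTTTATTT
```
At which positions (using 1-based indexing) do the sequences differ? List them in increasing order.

3, 11

Differences at position 3 (T→A), position 11 (G→T).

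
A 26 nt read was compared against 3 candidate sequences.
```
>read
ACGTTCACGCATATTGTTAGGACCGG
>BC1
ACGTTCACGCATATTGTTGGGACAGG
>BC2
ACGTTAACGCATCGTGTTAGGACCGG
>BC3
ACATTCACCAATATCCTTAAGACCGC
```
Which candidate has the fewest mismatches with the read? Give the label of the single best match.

BC1

Hamming distances to read — BC1: 2; BC2: 3; BC3: 7.
Smallest is BC1 with 2 mismatches.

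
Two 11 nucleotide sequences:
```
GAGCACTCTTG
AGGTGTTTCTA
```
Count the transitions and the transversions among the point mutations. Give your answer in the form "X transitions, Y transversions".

Mismatches (1-based):
site 1: G→A (purine→purine, transition)
site 2: A→G (purine→purine, transition)
site 4: C→T (pyrimidine→pyrimidine, transition)
site 5: A→G (purine→purine, transition)
site 6: C→T (pyrimidine→pyrimidine, transition)
site 8: C→T (pyrimidine→pyrimidine, transition)
site 9: T→C (pyrimidine→pyrimidine, transition)
site 11: G→A (purine→purine, transition)

8 transitions, 0 transversions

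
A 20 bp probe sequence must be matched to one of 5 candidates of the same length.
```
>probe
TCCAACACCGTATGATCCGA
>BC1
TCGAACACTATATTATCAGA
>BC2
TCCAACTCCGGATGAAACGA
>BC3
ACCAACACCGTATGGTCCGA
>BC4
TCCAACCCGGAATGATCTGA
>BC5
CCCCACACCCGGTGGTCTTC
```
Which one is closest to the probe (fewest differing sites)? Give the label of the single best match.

BC1 differs at 5 sites; BC2 differs at 4 sites; BC3 differs at 2 sites; BC4 differs at 4 sites; BC5 differs at 9 sites. The closest is BC3.

BC3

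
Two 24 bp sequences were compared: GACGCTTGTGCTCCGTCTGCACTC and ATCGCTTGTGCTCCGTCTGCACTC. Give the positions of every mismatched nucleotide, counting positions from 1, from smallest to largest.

Differences at position 1 (G→A), position 2 (A→T).

1, 2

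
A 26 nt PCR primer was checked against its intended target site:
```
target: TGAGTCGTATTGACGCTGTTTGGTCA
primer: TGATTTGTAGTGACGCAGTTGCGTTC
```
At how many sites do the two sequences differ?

8

The sequences differ at sites 4, 6, 10, 17, 21, 22, 25, 26 (1-based) — 8 in total.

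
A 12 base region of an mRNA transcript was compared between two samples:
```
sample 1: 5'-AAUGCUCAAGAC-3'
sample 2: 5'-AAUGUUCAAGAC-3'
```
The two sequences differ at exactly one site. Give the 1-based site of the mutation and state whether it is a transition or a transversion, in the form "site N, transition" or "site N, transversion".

The sequences differ only at site 5: C→U (pyrimidine→pyrimidine), a transition.

site 5, transition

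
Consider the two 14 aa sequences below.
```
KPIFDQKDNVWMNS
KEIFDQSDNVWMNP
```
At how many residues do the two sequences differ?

Comparing position by position, 3 residues differ: 2 (P/E), 7 (K/S), 14 (S/P).

3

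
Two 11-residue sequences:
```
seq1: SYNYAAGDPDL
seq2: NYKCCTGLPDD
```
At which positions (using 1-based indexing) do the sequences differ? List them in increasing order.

Differences at position 1 (S→N), position 3 (N→K), position 4 (Y→C), position 5 (A→C), position 6 (A→T), position 8 (D→L), position 11 (L→D).

1, 3, 4, 5, 6, 8, 11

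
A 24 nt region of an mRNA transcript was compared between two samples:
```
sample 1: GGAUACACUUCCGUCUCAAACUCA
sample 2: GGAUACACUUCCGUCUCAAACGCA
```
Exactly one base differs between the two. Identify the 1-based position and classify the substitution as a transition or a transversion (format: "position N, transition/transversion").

The sequences differ only at position 22: U→G (pyrimidine→purine), a transversion.

position 22, transversion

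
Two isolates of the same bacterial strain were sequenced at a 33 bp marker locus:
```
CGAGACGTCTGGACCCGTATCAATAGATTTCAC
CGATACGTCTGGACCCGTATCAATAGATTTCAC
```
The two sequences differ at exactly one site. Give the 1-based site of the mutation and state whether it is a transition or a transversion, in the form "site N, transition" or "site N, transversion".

site 4, transversion

The sequences differ only at site 4: G→T (purine→pyrimidine), a transversion.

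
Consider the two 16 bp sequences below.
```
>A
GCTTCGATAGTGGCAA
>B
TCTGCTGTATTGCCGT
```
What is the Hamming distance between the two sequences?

8

Comparing position by position, 8 bases differ: 1 (G/T), 4 (T/G), 6 (G/T), 7 (A/G), 10 (G/T), 13 (G/C), 15 (A/G), 16 (A/T).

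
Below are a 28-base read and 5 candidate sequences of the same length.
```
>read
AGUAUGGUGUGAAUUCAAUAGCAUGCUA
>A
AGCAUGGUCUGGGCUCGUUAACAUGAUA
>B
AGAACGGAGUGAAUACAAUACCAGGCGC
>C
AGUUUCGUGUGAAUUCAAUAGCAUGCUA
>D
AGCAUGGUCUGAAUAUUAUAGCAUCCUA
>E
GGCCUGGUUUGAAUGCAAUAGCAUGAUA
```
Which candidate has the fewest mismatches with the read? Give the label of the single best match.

Hamming distances to read — A: 9; B: 8; C: 2; D: 6; E: 6.
Smallest is C with 2 mismatches.

C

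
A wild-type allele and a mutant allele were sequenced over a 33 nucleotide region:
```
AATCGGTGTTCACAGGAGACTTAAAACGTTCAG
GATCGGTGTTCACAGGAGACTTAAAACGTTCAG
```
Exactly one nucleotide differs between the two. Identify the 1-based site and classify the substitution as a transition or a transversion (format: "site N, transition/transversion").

site 1, transition

Site 1 changes A→G. A is a purine and G is a purine, so this is a transition.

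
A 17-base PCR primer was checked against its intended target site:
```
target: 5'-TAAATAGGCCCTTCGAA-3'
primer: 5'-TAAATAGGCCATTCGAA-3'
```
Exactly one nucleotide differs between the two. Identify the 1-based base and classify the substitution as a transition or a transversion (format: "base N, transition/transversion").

base 11, transversion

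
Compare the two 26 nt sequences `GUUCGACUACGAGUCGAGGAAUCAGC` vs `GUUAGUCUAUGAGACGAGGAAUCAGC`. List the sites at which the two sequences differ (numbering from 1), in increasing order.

Scanning 1-based: 4: C/A; 6: A/U; 10: C/U; 14: U/A.

4, 6, 10, 14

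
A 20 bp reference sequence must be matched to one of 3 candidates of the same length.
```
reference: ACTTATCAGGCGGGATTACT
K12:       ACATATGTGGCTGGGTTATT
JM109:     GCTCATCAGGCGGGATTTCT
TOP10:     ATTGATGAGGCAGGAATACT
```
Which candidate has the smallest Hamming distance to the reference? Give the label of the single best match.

JM109

K12 differs at 6 bases; JM109 differs at 3 bases; TOP10 differs at 5 bases. The closest is JM109.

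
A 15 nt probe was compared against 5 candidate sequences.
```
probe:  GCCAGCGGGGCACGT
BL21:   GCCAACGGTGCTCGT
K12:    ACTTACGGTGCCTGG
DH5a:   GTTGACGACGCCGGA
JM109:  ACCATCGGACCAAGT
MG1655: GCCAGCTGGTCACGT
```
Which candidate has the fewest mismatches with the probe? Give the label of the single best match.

MG1655

Hamming distances to probe — BL21: 3; K12: 8; DH5a: 9; JM109: 5; MG1655: 2.
Smallest is MG1655 with 2 mismatches.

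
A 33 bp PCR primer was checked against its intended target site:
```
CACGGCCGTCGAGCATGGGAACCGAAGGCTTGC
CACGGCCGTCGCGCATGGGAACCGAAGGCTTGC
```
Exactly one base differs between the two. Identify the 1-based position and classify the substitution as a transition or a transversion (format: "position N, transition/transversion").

position 12, transversion

Position 12 changes A→C. A is a purine and C is a pyrimidine, so this is a transversion.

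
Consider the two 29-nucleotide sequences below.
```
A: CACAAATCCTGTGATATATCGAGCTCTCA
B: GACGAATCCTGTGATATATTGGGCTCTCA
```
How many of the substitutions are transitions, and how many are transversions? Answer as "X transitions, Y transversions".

Mismatches (1-based):
base 1: C→G (pyrimidine→purine, transversion)
base 4: A→G (purine→purine, transition)
base 20: C→T (pyrimidine→pyrimidine, transition)
base 22: A→G (purine→purine, transition)

3 transitions, 1 transversion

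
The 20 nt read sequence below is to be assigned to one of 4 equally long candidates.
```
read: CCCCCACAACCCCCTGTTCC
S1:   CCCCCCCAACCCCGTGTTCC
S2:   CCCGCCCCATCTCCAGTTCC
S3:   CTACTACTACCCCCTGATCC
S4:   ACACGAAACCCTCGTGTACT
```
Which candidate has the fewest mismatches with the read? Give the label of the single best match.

S1

S1 differs at 2 bases; S2 differs at 6 bases; S3 differs at 5 bases; S4 differs at 9 bases. The closest is S1.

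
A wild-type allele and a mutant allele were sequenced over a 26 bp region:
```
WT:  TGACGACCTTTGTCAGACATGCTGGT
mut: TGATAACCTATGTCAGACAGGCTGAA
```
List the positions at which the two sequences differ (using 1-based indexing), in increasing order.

Scanning 1-based: 4: C/T; 5: G/A; 10: T/A; 20: T/G; 25: G/A; 26: T/A.

4, 5, 10, 20, 25, 26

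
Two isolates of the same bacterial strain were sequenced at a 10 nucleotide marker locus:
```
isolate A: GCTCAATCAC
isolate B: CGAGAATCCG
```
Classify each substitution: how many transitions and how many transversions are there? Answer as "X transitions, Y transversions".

Mismatches (1-based):
position 1: G→C (purine→pyrimidine, transversion)
position 2: C→G (pyrimidine→purine, transversion)
position 3: T→A (pyrimidine→purine, transversion)
position 4: C→G (pyrimidine→purine, transversion)
position 9: A→C (purine→pyrimidine, transversion)
position 10: C→G (pyrimidine→purine, transversion)

0 transitions, 6 transversions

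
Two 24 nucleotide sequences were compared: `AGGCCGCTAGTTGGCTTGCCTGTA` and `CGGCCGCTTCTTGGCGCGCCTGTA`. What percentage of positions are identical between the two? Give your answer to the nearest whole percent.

5 positions differ (1, 9, 10, 16, 17), so 19 of 24 match: 19/24 = 79.17%.

79%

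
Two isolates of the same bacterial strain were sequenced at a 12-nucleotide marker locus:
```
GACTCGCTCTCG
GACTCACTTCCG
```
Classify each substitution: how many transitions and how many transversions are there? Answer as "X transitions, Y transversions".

Transitions (purine↔purine or pyrimidine↔pyrimidine): 6 G→A, 9 C→T, 10 T→C.
Transversions (purine↔pyrimidine): none.

3 transitions, 0 transversions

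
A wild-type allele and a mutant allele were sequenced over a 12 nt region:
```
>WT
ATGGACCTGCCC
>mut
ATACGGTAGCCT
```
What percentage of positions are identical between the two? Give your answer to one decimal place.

41.7%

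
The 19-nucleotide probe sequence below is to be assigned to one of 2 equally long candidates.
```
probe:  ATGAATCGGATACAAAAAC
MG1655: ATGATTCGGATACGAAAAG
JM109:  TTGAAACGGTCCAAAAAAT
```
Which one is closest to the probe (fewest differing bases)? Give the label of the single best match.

Hamming distances to probe — MG1655: 3; JM109: 7.
Smallest is MG1655 with 3 mismatches.

MG1655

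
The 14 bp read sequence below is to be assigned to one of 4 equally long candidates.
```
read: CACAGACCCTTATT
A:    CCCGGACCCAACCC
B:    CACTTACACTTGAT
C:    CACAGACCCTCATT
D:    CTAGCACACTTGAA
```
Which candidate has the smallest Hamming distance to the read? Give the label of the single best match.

C

A differs at 7 positions; B differs at 5 positions; C differs at 1 position; D differs at 8 positions. The closest is C.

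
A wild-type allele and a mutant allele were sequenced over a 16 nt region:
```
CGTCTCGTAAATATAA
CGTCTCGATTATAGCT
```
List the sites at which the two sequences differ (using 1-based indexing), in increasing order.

8, 9, 10, 14, 15, 16

Differences at site 8 (T→A), site 9 (A→T), site 10 (A→T), site 14 (T→G), site 15 (A→C), site 16 (A→T).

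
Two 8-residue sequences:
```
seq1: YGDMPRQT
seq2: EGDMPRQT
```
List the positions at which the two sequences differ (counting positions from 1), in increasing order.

1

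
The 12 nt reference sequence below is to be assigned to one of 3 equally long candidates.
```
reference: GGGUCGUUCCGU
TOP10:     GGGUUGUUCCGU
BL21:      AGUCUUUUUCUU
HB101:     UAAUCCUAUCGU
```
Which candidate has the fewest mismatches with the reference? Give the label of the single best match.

TOP10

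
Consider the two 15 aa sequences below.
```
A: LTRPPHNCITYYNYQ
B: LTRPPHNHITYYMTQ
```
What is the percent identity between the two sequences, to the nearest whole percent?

80%

3 positions differ (8, 13, 14), so 12 of 15 match: 12/15 = 80%.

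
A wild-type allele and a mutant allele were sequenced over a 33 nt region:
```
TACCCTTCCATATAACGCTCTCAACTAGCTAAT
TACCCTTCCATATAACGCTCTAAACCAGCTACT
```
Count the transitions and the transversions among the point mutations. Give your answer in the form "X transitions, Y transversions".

Transitions (purine↔purine or pyrimidine↔pyrimidine): 26 T→C.
Transversions (purine↔pyrimidine): 22 C→A, 32 A→C.

1 transition, 2 transversions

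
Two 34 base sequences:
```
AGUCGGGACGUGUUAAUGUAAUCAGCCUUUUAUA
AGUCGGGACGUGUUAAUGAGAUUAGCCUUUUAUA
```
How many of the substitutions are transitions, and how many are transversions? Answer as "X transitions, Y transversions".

Transitions (purine↔purine or pyrimidine↔pyrimidine): 20 A→G, 23 C→U.
Transversions (purine↔pyrimidine): 19 U→A.

2 transitions, 1 transversion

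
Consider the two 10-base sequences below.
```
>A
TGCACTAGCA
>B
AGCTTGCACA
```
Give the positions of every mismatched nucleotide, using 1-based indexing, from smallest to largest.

1, 4, 5, 6, 7, 8

Scanning 1-based: 1: T/A; 4: A/T; 5: C/T; 6: T/G; 7: A/C; 8: G/A.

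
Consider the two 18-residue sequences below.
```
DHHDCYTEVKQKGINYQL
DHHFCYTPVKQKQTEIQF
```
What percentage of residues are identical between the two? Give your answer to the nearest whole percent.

7 positions differ (4, 8, 13, 14, 15, 16, 18), so 11 of 18 match: 11/18 = 61.11%.

61%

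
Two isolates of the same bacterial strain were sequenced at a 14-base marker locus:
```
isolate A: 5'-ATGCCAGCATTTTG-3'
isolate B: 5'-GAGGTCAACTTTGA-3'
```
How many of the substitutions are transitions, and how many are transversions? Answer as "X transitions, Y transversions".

Transitions (purine↔purine or pyrimidine↔pyrimidine): 1 A→G, 5 C→T, 7 G→A, 14 G→A.
Transversions (purine↔pyrimidine): 2 T→A, 4 C→G, 6 A→C, 8 C→A, 9 A→C, 13 T→G.

4 transitions, 6 transversions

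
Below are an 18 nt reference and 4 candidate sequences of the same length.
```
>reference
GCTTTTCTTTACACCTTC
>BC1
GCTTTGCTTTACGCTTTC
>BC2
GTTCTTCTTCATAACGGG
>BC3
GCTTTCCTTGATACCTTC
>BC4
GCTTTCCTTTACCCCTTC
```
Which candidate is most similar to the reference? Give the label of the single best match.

BC4

Hamming distances to reference — BC1: 3; BC2: 8; BC3: 3; BC4: 2.
Smallest is BC4 with 2 mismatches.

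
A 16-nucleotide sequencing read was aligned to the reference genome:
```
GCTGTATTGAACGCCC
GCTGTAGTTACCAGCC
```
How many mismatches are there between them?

Mismatches (1-based): site 7: T→G; site 9: G→T; site 11: A→C; site 13: G→A; site 14: C→G.

5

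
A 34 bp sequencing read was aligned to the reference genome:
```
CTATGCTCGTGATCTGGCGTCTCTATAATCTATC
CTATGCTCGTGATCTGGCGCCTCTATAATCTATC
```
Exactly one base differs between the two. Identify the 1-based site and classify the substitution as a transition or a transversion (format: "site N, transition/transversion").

Site 20 changes T→C. T is a pyrimidine and C is a pyrimidine, so this is a transition.

site 20, transition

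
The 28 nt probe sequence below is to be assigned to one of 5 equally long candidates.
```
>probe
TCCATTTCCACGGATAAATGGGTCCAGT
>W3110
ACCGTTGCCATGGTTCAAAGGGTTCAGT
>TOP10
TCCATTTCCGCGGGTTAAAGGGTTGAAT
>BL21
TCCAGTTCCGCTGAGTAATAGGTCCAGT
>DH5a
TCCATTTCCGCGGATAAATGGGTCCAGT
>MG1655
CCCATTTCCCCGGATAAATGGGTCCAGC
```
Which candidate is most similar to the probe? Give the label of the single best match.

DH5a

W3110 differs at 8 positions; TOP10 differs at 7 positions; BL21 differs at 6 positions; DH5a differs at 1 position; MG1655 differs at 3 positions. The closest is DH5a.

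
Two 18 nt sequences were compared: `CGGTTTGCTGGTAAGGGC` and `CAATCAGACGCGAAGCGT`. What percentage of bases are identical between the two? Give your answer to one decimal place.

44.4%

10 positions differ (2, 3, 5, 6, 8, 9, 11, 12, 16, 18), so 8 of 18 match: 8/18 = 44.44%.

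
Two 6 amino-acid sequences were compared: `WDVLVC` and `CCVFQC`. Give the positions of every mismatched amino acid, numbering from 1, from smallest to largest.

1, 2, 4, 5

Differences at position 1 (W→C), position 2 (D→C), position 4 (L→F), position 5 (V→Q).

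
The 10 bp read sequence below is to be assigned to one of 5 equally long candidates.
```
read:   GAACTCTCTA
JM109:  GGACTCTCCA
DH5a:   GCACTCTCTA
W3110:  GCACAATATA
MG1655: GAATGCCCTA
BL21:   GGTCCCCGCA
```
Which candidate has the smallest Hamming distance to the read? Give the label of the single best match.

DH5a

JM109 differs at 2 bases; DH5a differs at 1 base; W3110 differs at 4 bases; MG1655 differs at 3 bases; BL21 differs at 6 bases. The closest is DH5a.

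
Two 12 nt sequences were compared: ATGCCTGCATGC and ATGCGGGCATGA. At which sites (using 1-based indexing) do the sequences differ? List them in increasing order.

5, 6, 12

Differences at site 5 (C→G), site 6 (T→G), site 12 (C→A).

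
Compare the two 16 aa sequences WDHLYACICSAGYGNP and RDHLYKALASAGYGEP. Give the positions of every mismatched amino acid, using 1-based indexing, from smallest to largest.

Scanning 1-based: 1: W/R; 6: A/K; 7: C/A; 8: I/L; 9: C/A; 15: N/E.

1, 6, 7, 8, 9, 15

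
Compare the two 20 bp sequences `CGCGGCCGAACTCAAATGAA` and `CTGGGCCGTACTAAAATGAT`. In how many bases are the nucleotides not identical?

Mismatches (1-based): base 2: G→T; base 3: C→G; base 9: A→T; base 13: C→A; base 20: A→T.

5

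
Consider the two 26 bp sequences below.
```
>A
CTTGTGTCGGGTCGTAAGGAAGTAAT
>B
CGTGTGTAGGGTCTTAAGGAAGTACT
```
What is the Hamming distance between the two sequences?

The sequences differ at bases 2, 8, 14, 25 (1-based) — 4 in total.

4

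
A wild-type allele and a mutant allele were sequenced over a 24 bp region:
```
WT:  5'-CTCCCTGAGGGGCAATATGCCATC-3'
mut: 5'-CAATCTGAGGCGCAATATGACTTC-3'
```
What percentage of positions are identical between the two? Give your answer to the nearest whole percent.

75%

6 positions differ (2, 3, 4, 11, 20, 22), so 18 of 24 match: 18/24 = 75%.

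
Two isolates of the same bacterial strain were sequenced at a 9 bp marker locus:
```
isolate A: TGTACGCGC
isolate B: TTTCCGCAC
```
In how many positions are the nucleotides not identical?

Mismatches (1-based): position 2: G→T; position 4: A→C; position 8: G→A.

3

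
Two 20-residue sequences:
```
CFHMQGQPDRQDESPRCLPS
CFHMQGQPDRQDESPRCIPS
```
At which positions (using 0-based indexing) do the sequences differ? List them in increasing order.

17

Differences at position 17 (L→I).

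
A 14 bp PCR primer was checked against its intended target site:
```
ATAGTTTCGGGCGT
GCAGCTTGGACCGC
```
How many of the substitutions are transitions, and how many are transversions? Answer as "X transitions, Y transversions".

5 transitions, 2 transversions

Mismatches (1-based):
position 1: A→G (purine→purine, transition)
position 2: T→C (pyrimidine→pyrimidine, transition)
position 5: T→C (pyrimidine→pyrimidine, transition)
position 8: C→G (pyrimidine→purine, transversion)
position 10: G→A (purine→purine, transition)
position 11: G→C (purine→pyrimidine, transversion)
position 14: T→C (pyrimidine→pyrimidine, transition)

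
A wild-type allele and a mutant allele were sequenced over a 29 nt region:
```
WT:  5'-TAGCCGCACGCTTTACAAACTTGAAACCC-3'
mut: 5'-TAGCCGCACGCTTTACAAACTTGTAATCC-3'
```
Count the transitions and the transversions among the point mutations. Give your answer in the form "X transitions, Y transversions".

1 transition, 1 transversion

Mismatches (1-based):
position 24: A→T (purine→pyrimidine, transversion)
position 27: C→T (pyrimidine→pyrimidine, transition)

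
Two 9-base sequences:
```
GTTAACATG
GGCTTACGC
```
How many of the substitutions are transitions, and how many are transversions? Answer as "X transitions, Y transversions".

Mismatches (1-based):
base 2: T→G (pyrimidine→purine, transversion)
base 3: T→C (pyrimidine→pyrimidine, transition)
base 4: A→T (purine→pyrimidine, transversion)
base 5: A→T (purine→pyrimidine, transversion)
base 6: C→A (pyrimidine→purine, transversion)
base 7: A→C (purine→pyrimidine, transversion)
base 8: T→G (pyrimidine→purine, transversion)
base 9: G→C (purine→pyrimidine, transversion)

1 transition, 7 transversions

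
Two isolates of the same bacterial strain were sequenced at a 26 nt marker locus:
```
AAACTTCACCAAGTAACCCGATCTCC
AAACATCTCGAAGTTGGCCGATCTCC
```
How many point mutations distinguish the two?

6

The sequences differ at bases 5, 8, 10, 15, 16, 17 (1-based) — 6 in total.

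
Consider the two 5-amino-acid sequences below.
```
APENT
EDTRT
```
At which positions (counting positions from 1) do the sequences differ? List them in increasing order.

1, 2, 3, 4

Differences at position 1 (A→E), position 2 (P→D), position 3 (E→T), position 4 (N→R).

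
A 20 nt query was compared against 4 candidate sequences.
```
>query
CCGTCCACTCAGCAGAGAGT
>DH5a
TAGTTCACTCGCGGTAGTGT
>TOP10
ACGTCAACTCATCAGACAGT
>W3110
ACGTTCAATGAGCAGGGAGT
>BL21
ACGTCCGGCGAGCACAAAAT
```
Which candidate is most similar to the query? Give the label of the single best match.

DH5a differs at 9 positions; TOP10 differs at 4 positions; W3110 differs at 5 positions; BL21 differs at 8 positions. The closest is TOP10.

TOP10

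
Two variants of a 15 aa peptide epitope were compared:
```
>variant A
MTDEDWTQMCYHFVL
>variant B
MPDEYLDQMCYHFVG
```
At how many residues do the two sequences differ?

Mismatches (1-based): residue 2: T→P; residue 5: D→Y; residue 6: W→L; residue 7: T→D; residue 15: L→G.

5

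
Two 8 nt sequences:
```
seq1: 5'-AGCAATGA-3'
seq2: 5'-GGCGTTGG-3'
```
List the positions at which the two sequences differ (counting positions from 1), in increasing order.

Differences at position 1 (A→G), position 4 (A→G), position 5 (A→T), position 8 (A→G).

1, 4, 5, 8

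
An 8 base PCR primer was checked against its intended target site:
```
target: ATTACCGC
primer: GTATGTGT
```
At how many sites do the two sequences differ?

The sequences differ at sites 1, 3, 4, 5, 6, 8 (1-based) — 6 in total.

6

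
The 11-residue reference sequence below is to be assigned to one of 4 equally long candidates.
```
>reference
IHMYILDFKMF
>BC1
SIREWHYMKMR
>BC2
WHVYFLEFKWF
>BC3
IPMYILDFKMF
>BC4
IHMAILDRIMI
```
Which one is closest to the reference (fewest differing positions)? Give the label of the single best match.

BC3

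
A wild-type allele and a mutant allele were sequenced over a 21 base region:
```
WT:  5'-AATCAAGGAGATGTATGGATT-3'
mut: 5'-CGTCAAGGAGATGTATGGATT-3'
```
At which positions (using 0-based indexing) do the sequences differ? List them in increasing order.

Differences at position 0 (A→C), position 1 (A→G).

0, 1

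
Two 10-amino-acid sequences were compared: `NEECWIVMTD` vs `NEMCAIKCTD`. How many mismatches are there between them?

4

Mismatches (1-based): residue 3: E→M; residue 5: W→A; residue 7: V→K; residue 8: M→C.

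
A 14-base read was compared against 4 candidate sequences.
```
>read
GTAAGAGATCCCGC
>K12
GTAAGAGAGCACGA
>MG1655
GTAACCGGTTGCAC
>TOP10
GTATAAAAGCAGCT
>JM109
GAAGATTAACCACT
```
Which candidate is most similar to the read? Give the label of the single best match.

Hamming distances to read — K12: 3; MG1655: 6; TOP10: 8; JM109: 9.
Smallest is K12 with 3 mismatches.

K12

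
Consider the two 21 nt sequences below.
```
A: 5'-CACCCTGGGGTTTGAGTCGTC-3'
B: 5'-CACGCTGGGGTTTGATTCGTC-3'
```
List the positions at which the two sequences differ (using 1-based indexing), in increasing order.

Scanning 1-based: 4: C/G; 16: G/T.

4, 16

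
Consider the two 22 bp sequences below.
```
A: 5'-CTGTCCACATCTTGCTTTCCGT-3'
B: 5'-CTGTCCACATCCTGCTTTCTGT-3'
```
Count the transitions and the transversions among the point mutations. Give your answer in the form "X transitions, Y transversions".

Mismatches (1-based):
base 12: T→C (pyrimidine→pyrimidine, transition)
base 20: C→T (pyrimidine→pyrimidine, transition)

2 transitions, 0 transversions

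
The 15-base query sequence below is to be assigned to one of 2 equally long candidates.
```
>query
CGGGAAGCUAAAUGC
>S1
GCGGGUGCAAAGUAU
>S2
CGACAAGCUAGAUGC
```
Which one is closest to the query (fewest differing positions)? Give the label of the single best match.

S1 differs at 8 positions; S2 differs at 3 positions. The closest is S2.

S2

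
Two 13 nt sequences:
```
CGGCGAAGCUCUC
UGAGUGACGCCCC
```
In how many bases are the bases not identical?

Comparing position by position, 9 bases differ: 1 (C/U), 3 (G/A), 4 (C/G), 5 (G/U), 6 (A/G), 8 (G/C), 9 (C/G), 10 (U/C), 12 (U/C).

9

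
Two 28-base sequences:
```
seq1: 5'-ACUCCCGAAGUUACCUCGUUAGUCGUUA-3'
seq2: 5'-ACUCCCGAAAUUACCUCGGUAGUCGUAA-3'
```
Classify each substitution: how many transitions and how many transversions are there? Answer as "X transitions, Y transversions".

Mismatches (1-based):
base 10: G→A (purine→purine, transition)
base 19: U→G (pyrimidine→purine, transversion)
base 27: U→A (pyrimidine→purine, transversion)

1 transition, 2 transversions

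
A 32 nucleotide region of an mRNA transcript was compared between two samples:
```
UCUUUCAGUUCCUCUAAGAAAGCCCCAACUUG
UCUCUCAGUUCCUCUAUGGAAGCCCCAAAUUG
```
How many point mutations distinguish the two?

4

Mismatches (1-based): base 4: U→C; base 17: A→U; base 19: A→G; base 29: C→A.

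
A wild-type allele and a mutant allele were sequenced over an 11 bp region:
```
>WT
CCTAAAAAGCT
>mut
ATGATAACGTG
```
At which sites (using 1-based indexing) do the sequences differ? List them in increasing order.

1, 2, 3, 5, 8, 10, 11

Differences at site 1 (C→A), site 2 (C→T), site 3 (T→G), site 5 (A→T), site 8 (A→C), site 10 (C→T), site 11 (T→G).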